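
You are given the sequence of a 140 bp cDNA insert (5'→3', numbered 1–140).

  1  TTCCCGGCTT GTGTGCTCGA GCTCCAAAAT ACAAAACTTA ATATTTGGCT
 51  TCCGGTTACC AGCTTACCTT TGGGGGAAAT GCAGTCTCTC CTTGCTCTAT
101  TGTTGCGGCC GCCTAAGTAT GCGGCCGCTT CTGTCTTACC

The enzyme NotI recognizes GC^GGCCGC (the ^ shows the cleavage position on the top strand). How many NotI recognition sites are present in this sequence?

GCGGCCGC occurs starting at positions 105, 121.
NotI cuts at 2 sites.

2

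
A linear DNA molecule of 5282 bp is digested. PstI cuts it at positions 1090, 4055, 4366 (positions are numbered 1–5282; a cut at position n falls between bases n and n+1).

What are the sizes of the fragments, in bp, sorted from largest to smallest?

2965, 1090, 916, 311 bp

Linear molecule, 3 cuts → 4 fragments:
  1090 − 0 = 1090 bp
  4055 − 1090 = 2965 bp
  4366 − 4055 = 311 bp
  5282 − 4366 = 916 bp
Sorted largest to smallest: 2965, 1090, 916, 311 bp.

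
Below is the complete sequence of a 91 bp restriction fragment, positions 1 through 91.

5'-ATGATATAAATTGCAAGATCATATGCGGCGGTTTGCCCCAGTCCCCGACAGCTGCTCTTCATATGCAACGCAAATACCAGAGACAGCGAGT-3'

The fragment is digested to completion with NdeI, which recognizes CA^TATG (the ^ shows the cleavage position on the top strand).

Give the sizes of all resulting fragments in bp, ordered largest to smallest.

40, 30, 21 bp

NdeI sites (CATATG) start at positions 20, 60.
NdeI cuts after base 2 of each site, so after positions 21, 61.
Linear molecule, 2 cuts → 3 fragments:
  1–21 → 21 bp
  22–61 → 40 bp
  62–91 → 30 bp
Sorted largest to smallest: 40, 30, 21 bp.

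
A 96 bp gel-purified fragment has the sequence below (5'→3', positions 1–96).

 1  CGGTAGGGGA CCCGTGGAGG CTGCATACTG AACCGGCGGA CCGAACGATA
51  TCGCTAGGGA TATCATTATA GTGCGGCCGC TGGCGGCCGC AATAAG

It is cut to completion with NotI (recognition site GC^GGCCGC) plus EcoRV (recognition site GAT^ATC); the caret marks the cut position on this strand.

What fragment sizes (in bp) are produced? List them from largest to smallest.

NotI sites (GCGGCCGC) start at positions 73, 83.
NotI cuts after base 2 of each site, so after positions 74, 84.
EcoRV sites (GATATC) start at positions 47, 59.
EcoRV cuts after base 3 of each site, so after positions 49, 61.
Combined cut positions: 49, 61, 74, 84.
Linear molecule, 4 cuts → 5 fragments:
  1–49 → 49 bp
  50–61 → 12 bp
  62–74 → 13 bp
  75–84 → 10 bp
  85–96 → 12 bp
Sorted largest to smallest: 49, 13, 12, 12, 10 bp.

49, 13, 12, 12, 10 bp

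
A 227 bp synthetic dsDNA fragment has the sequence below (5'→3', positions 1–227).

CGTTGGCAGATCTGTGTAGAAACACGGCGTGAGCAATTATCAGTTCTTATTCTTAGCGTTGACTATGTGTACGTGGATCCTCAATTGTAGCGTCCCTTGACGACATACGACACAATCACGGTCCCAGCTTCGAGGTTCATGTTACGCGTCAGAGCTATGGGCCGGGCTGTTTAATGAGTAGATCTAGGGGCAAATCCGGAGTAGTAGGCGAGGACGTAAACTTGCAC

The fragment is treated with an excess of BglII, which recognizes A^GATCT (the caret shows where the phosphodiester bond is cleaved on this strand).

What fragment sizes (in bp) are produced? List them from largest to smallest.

BglII sites (AGATCT) start at positions 8, 180.
BglII cuts after the first base of each site, so after positions 8, 180.
Linear molecule, 2 cuts → 3 fragments:
  1–8 → 8 bp
  9–180 → 172 bp
  181–227 → 47 bp
Sorted largest to smallest: 172, 47, 8 bp.

172, 47, 8 bp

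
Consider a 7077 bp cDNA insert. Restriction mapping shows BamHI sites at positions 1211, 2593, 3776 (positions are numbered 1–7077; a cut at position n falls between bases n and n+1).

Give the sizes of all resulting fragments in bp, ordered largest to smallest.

3301, 1382, 1211, 1183 bp

Linear molecule, 3 cuts → 4 fragments:
  1211 − 0 = 1211 bp
  2593 − 1211 = 1382 bp
  3776 − 2593 = 1183 bp
  7077 − 3776 = 3301 bp
Sorted largest to smallest: 3301, 1382, 1211, 1183 bp.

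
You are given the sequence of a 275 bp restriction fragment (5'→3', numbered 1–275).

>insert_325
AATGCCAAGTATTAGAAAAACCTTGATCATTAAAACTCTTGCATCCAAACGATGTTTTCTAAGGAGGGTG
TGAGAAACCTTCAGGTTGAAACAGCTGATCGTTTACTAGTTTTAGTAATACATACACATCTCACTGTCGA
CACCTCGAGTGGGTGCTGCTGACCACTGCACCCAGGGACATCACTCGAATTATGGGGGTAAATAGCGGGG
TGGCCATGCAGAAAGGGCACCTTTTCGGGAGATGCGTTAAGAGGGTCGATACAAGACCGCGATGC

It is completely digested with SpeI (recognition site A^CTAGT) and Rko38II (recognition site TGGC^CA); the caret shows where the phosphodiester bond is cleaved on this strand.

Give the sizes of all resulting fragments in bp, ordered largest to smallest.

109, 105, 61 bp

The SpeI site (ACTAGT) starts at position 105.
SpeI cuts after the first base of each site, so after position 105.
The Rko38II site (TGGCCA) starts at position 211.
Rko38II cuts after base 4 of each site, so after position 214.
Combined cut positions: 105, 214.
Linear molecule, 2 cuts → 3 fragments:
  1–105 → 105 bp
  106–214 → 109 bp
  215–275 → 61 bp
Sorted largest to smallest: 109, 105, 61 bp.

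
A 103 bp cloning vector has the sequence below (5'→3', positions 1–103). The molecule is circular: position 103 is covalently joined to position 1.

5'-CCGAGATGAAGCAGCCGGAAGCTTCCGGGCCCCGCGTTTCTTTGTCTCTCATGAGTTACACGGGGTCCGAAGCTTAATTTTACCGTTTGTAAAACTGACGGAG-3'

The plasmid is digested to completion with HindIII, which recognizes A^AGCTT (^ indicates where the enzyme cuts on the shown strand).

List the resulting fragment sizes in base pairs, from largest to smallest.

52, 51 bp

HindIII sites (AAGCTT) start at positions 19, 70.
HindIII cuts after the first base of each site, so after positions 19, 70.
Circular molecule, 2 cuts → 2 fragments:
  20–70 → 51 bp
  71–103 then 1–19 → 33 + 19 = 52 bp
Sorted largest to smallest: 52, 51 bp.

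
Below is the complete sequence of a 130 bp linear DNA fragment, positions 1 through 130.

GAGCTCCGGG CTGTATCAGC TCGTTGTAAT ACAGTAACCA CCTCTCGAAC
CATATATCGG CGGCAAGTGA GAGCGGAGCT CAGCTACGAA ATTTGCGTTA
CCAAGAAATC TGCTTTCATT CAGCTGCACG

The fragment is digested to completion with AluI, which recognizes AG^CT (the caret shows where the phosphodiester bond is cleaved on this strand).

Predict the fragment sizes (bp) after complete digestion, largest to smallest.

59, 40, 16, 7, 5, 3 bp

AluI sites (AGCT) start at positions 2, 18, 77, 82, 122.
AluI cuts after base 2 of each site, so after positions 3, 19, 78, 83, 123.
Linear molecule, 5 cuts → 6 fragments:
  1–3 → 3 bp
  4–19 → 16 bp
  20–78 → 59 bp
  79–83 → 5 bp
  84–123 → 40 bp
  124–130 → 7 bp
Sorted largest to smallest: 59, 40, 16, 7, 5, 3 bp.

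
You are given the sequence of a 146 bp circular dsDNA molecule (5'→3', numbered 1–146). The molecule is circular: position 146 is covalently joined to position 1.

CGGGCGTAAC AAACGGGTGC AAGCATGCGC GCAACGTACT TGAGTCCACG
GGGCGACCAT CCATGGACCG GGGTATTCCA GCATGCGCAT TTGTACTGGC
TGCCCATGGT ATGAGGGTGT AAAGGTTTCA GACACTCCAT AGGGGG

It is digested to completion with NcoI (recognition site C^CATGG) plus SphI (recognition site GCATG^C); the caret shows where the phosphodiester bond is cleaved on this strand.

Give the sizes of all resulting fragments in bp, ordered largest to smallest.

NcoI sites (CCATGG) start at positions 61, 104.
NcoI cuts after the first base of each site, so after positions 61, 104.
SphI sites (GCATGC) start at positions 23, 81.
SphI cuts after base 5 of each site (before the last base), so after positions 27, 85.
Combined cut positions: 27, 61, 85, 104.
Circular molecule, 4 cuts → 4 fragments:
  28–61 → 34 bp
  62–85 → 24 bp
  86–104 → 19 bp
  105–146 then 1–27 → 42 + 27 = 69 bp
Sorted largest to smallest: 69, 34, 24, 19 bp.

69, 34, 24, 19 bp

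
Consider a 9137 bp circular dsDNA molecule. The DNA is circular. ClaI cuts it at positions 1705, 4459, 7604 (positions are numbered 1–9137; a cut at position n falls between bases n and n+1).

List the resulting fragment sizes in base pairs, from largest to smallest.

Circular molecule, 3 cuts → 3 fragments:
  4459 − 1705 = 2754 bp
  7604 − 4459 = 3145 bp
  wrap: 9137 − 7604 + 1705 = 3238 bp
Sorted largest to smallest: 3238, 3145, 2754 bp.

3238, 3145, 2754 bp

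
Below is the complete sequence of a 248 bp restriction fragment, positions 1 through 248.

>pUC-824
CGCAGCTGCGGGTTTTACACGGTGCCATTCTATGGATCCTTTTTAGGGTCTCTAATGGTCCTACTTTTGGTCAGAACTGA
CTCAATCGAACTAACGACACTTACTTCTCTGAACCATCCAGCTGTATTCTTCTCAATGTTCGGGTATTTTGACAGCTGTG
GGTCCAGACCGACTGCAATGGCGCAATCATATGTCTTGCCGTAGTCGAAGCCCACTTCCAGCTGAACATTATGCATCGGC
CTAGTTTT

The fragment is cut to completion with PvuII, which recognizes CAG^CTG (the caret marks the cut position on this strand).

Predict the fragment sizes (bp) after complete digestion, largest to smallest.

116, 66, 34, 27, 5 bp

PvuII sites (CAGCTG) start at positions 3, 119, 153, 219.
PvuII cuts after base 3 of each site, so after positions 5, 121, 155, 221.
Linear molecule, 4 cuts → 5 fragments:
  1–5 → 5 bp
  6–121 → 116 bp
  122–155 → 34 bp
  156–221 → 66 bp
  222–248 → 27 bp
Sorted largest to smallest: 116, 66, 34, 27, 5 bp.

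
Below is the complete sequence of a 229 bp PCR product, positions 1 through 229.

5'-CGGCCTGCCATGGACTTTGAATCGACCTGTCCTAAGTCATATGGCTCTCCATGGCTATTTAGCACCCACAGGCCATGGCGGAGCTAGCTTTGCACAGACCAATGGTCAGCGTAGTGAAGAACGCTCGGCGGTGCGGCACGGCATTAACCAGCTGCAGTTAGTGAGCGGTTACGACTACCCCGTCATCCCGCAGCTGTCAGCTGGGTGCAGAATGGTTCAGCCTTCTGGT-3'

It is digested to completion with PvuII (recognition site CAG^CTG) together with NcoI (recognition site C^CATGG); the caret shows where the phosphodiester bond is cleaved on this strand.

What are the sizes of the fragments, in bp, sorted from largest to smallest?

PvuII sites (CAGCTG) start at positions 149, 191, 198.
PvuII cuts after base 3 of each site, so after positions 151, 193, 200.
NcoI sites (CCATGG) start at positions 8, 49, 73.
NcoI cuts after the first base of each site, so after positions 8, 49, 73.
Combined cut positions: 8, 49, 73, 151, 193, 200.
Linear molecule, 6 cuts → 7 fragments:
  1–8 → 8 bp
  9–49 → 41 bp
  50–73 → 24 bp
  74–151 → 78 bp
  152–193 → 42 bp
  194–200 → 7 bp
  201–229 → 29 bp
Sorted largest to smallest: 78, 42, 41, 29, 24, 8, 7 bp.

78, 42, 41, 29, 24, 8, 7 bp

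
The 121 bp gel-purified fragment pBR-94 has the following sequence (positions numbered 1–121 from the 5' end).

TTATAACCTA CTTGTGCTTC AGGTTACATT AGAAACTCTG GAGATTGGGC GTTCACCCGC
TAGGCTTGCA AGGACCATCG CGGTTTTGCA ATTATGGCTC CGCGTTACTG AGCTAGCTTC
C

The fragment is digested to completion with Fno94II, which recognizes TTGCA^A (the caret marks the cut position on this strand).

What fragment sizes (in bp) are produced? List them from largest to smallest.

70, 31, 20 bp

Fno94II sites (TTGCAA) start at positions 66, 86.
Fno94II cuts after base 5 of each site (before the last base), so after positions 70, 90.
Linear molecule, 2 cuts → 3 fragments:
  1–70 → 70 bp
  71–90 → 20 bp
  91–121 → 31 bp
Sorted largest to smallest: 70, 31, 20 bp.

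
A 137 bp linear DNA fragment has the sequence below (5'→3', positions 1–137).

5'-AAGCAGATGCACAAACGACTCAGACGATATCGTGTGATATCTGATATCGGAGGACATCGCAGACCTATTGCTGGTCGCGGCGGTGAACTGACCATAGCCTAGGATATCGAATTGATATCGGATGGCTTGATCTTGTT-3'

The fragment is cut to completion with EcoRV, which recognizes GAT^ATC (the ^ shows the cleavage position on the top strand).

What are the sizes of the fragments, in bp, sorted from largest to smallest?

EcoRV sites (GATATC) start at positions 26, 36, 43, 103, 114.
EcoRV cuts after base 3 of each site, so after positions 28, 38, 45, 105, 116.
Linear molecule, 5 cuts → 6 fragments:
  1–28 → 28 bp
  29–38 → 10 bp
  39–45 → 7 bp
  46–105 → 60 bp
  106–116 → 11 bp
  117–137 → 21 bp
Sorted largest to smallest: 60, 28, 21, 11, 10, 7 bp.

60, 28, 21, 11, 10, 7 bp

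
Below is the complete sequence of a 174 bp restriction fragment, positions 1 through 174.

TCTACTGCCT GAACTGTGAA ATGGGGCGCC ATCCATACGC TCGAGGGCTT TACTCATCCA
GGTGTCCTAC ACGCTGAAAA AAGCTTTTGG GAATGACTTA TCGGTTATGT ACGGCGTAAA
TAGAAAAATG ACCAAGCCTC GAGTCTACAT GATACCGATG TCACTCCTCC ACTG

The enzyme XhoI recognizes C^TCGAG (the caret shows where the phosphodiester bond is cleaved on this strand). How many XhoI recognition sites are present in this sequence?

CTCGAG occurs starting at positions 40, 138.
XhoI cuts at 2 sites.

2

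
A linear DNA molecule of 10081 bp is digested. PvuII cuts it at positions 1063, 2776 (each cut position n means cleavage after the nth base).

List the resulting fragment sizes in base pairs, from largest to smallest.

7305, 1713, 1063 bp

Linear molecule, 2 cuts → 3 fragments:
  1063 − 0 = 1063 bp
  2776 − 1063 = 1713 bp
  10081 − 2776 = 7305 bp
Sorted largest to smallest: 7305, 1713, 1063 bp.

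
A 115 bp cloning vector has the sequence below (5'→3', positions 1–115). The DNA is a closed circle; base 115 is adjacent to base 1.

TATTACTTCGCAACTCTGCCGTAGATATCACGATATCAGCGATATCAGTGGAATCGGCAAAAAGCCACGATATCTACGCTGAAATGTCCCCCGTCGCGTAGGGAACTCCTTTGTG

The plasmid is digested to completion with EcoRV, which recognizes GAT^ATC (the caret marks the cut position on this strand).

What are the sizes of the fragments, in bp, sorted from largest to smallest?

70, 28, 9, 8 bp

EcoRV sites (GATATC) start at positions 24, 32, 41, 69.
EcoRV cuts after base 3 of each site, so after positions 26, 34, 43, 71.
Circular molecule, 4 cuts → 4 fragments:
  27–34 → 8 bp
  35–43 → 9 bp
  44–71 → 28 bp
  72–115 then 1–26 → 44 + 26 = 70 bp
Sorted largest to smallest: 70, 28, 9, 8 bp.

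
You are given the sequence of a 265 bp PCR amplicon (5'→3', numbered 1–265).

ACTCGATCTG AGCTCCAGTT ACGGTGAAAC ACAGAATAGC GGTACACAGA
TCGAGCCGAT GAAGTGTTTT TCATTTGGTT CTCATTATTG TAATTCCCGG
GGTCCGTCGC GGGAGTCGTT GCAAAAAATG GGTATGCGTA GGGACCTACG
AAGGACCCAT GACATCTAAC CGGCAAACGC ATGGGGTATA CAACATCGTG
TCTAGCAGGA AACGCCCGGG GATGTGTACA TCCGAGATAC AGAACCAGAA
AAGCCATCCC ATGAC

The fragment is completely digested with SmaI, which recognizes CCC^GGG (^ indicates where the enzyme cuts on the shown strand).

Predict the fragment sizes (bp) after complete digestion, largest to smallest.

119, 98, 48 bp

SmaI sites (CCCGGG) start at positions 96, 215.
SmaI cuts after base 3 of each site, so after positions 98, 217.
Linear molecule, 2 cuts → 3 fragments:
  1–98 → 98 bp
  99–217 → 119 bp
  218–265 → 48 bp
Sorted largest to smallest: 119, 98, 48 bp.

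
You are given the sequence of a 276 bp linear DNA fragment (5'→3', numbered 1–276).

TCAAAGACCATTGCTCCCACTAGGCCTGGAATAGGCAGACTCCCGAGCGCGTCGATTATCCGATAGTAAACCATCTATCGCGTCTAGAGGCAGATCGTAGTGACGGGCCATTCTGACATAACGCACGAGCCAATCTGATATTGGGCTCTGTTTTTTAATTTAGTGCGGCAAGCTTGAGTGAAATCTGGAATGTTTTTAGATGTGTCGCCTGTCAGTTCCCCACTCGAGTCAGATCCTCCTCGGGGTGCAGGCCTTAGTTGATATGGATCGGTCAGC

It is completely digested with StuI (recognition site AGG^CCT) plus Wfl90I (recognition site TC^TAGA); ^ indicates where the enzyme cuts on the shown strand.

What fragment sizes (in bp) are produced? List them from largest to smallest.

StuI sites (AGGCCT) start at positions 22, 249.
StuI cuts after base 3 of each site, so after positions 24, 251.
The Wfl90I site (TCTAGA) starts at position 83.
Wfl90I cuts after base 2 of each site, so after position 84.
Combined cut positions: 24, 84, 251.
Linear molecule, 3 cuts → 4 fragments:
  1–24 → 24 bp
  25–84 → 60 bp
  85–251 → 167 bp
  252–276 → 25 bp
Sorted largest to smallest: 167, 60, 25, 24 bp.

167, 60, 25, 24 bp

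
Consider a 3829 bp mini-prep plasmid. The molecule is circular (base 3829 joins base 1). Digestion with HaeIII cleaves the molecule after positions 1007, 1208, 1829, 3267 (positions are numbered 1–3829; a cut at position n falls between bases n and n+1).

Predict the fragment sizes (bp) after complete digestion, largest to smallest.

1569, 1438, 621, 201 bp

Circular molecule, 4 cuts → 4 fragments:
  1208 − 1007 = 201 bp
  1829 − 1208 = 621 bp
  3267 − 1829 = 1438 bp
  wrap: 3829 − 3267 + 1007 = 1569 bp
Sorted largest to smallest: 1569, 1438, 621, 201 bp.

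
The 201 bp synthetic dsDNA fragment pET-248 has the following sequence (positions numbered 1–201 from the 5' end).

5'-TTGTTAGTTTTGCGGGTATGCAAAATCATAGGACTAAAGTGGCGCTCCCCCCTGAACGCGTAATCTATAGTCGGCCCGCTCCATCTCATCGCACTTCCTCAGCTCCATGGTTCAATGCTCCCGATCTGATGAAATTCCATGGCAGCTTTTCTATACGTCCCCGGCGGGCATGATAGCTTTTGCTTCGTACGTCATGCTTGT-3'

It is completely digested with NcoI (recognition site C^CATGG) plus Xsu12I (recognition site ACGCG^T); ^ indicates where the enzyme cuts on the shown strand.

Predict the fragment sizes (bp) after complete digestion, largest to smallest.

64, 60, 45, 32 bp

NcoI sites (CCATGG) start at positions 105, 137.
NcoI cuts after the first base of each site, so after positions 105, 137.
The Xsu12I site (ACGCGT) starts at position 56.
Xsu12I cuts after base 5 of each site (before the last base), so after position 60.
Combined cut positions: 60, 105, 137.
Linear molecule, 3 cuts → 4 fragments:
  1–60 → 60 bp
  61–105 → 45 bp
  106–137 → 32 bp
  138–201 → 64 bp
Sorted largest to smallest: 64, 60, 45, 32 bp.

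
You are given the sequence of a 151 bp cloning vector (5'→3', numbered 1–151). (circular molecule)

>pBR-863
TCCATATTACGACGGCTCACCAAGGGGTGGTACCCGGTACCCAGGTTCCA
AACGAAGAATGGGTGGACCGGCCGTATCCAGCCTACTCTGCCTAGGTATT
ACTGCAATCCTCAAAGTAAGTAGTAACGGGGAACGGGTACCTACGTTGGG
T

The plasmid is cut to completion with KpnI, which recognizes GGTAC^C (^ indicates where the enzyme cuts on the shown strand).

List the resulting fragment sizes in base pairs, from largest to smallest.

KpnI sites (GGTACC) start at positions 29, 36, 136.
KpnI cuts after base 5 of each site (before the last base), so after positions 33, 40, 140.
Circular molecule, 3 cuts → 3 fragments:
  34–40 → 7 bp
  41–140 → 100 bp
  141–151 then 1–33 → 11 + 33 = 44 bp
Sorted largest to smallest: 100, 44, 7 bp.

100, 44, 7 bp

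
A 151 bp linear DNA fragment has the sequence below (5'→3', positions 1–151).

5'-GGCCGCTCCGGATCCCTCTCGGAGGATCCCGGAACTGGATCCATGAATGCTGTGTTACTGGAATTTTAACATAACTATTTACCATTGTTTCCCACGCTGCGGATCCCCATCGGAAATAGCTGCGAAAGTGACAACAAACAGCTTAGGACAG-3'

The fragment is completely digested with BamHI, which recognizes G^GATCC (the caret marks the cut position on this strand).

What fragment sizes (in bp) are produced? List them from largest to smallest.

64, 50, 14, 13, 10 bp

BamHI sites (GGATCC) start at positions 10, 24, 37, 101.
BamHI cuts after the first base of each site, so after positions 10, 24, 37, 101.
Linear molecule, 4 cuts → 5 fragments:
  1–10 → 10 bp
  11–24 → 14 bp
  25–37 → 13 bp
  38–101 → 64 bp
  102–151 → 50 bp
Sorted largest to smallest: 64, 50, 14, 13, 10 bp.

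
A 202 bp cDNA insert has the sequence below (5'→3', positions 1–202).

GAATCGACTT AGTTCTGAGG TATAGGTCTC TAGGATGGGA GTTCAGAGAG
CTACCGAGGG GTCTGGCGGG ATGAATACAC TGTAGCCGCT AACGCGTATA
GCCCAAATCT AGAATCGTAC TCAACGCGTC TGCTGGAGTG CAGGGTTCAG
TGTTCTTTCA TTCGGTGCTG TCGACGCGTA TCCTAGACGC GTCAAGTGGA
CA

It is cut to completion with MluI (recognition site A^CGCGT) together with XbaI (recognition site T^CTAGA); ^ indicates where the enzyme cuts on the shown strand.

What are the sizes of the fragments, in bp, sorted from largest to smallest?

MluI sites (ACGCGT) start at positions 92, 124, 174, 187.
MluI cuts after the first base of each site, so after positions 92, 124, 174, 187.
The XbaI site (TCTAGA) starts at position 108.
XbaI cuts after the first base of each site, so after position 108.
Combined cut positions: 92, 108, 124, 174, 187.
Linear molecule, 5 cuts → 6 fragments:
  1–92 → 92 bp
  93–108 → 16 bp
  109–124 → 16 bp
  125–174 → 50 bp
  175–187 → 13 bp
  188–202 → 15 bp
Sorted largest to smallest: 92, 50, 16, 16, 15, 13 bp.

92, 50, 16, 16, 15, 13 bp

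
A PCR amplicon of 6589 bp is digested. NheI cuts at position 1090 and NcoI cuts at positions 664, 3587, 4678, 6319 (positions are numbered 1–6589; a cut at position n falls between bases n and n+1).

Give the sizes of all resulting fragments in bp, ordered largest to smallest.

2497, 1641, 1091, 664, 426, 270 bp

Combined cut positions (sorted): 664, 1090, 3587, 4678, 6319.
Linear molecule, 5 cuts → 6 fragments:
  664 − 0 = 664 bp
  1090 − 664 = 426 bp
  3587 − 1090 = 2497 bp
  4678 − 3587 = 1091 bp
  6319 − 4678 = 1641 bp
  6589 − 6319 = 270 bp
Sorted largest to smallest: 2497, 1641, 1091, 664, 426, 270 bp.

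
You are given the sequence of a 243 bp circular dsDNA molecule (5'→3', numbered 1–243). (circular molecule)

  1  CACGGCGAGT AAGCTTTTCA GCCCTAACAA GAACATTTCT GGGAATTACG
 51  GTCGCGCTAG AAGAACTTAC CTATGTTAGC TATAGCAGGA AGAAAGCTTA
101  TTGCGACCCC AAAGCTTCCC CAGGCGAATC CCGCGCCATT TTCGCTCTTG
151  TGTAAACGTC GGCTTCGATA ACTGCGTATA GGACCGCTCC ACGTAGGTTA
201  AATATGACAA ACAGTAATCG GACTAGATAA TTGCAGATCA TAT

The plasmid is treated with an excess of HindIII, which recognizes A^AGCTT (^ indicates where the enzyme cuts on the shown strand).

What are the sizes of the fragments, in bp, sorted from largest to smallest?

HindIII sites (AAGCTT) start at positions 11, 94, 112.
HindIII cuts after the first base of each site, so after positions 11, 94, 112.
Circular molecule, 3 cuts → 3 fragments:
  12–94 → 83 bp
  95–112 → 18 bp
  113–243 then 1–11 → 131 + 11 = 142 bp
Sorted largest to smallest: 142, 83, 18 bp.

142, 83, 18 bp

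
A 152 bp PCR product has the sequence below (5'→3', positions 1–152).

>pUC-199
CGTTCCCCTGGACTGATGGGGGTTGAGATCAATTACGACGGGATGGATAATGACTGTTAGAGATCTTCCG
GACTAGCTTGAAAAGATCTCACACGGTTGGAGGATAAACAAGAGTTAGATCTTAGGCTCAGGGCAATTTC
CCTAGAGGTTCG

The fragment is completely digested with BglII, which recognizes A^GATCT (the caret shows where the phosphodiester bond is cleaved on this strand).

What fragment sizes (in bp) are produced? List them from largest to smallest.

BglII sites (AGATCT) start at positions 61, 84, 117.
BglII cuts after the first base of each site, so after positions 61, 84, 117.
Linear molecule, 3 cuts → 4 fragments:
  1–61 → 61 bp
  62–84 → 23 bp
  85–117 → 33 bp
  118–152 → 35 bp
Sorted largest to smallest: 61, 35, 33, 23 bp.

61, 35, 33, 23 bp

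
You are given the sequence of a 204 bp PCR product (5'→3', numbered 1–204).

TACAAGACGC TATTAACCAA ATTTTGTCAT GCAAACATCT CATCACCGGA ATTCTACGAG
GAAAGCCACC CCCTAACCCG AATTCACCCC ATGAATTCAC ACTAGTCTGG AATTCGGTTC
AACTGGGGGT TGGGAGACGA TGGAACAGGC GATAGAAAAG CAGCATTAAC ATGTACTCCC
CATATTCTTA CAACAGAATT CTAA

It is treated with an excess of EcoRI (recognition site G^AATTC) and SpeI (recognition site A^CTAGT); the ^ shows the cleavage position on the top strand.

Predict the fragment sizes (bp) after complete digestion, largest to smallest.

EcoRI sites (GAATTC) start at positions 49, 80, 93, 110, 196.
EcoRI cuts after the first base of each site, so after positions 49, 80, 93, 110, 196.
The SpeI site (ACTAGT) starts at position 101.
SpeI cuts after the first base of each site, so after position 101.
Combined cut positions: 49, 80, 93, 101, 110, 196.
Linear molecule, 6 cuts → 7 fragments:
  1–49 → 49 bp
  50–80 → 31 bp
  81–93 → 13 bp
  94–101 → 8 bp
  102–110 → 9 bp
  111–196 → 86 bp
  197–204 → 8 bp
Sorted largest to smallest: 86, 49, 31, 13, 9, 8, 8 bp.

86, 49, 31, 13, 9, 8, 8 bp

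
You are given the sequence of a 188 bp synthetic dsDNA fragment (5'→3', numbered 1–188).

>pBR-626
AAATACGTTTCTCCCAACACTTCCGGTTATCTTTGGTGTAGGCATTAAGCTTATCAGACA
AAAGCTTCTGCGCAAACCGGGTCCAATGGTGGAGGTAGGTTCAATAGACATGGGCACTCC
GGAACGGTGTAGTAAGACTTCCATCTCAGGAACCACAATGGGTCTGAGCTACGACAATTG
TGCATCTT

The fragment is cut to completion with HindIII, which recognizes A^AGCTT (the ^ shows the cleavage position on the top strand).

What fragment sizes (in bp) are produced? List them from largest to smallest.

126, 47, 15 bp

HindIII sites (AAGCTT) start at positions 47, 62.
HindIII cuts after the first base of each site, so after positions 47, 62.
Linear molecule, 2 cuts → 3 fragments:
  1–47 → 47 bp
  48–62 → 15 bp
  63–188 → 126 bp
Sorted largest to smallest: 126, 47, 15 bp.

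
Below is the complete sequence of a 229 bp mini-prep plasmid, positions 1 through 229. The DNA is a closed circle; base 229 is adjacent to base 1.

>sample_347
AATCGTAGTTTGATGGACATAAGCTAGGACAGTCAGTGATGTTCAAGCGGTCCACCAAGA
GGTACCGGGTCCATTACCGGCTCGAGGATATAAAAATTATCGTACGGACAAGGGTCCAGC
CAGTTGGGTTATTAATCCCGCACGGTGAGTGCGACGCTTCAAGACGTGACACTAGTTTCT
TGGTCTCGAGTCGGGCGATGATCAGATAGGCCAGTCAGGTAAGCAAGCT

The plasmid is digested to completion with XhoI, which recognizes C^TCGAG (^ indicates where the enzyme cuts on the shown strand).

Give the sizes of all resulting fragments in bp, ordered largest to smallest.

XhoI sites (CTCGAG) start at positions 81, 185.
XhoI cuts after the first base of each site, so after positions 81, 185.
Circular molecule, 2 cuts → 2 fragments:
  82–185 → 104 bp
  186–229 then 1–81 → 44 + 81 = 125 bp
Sorted largest to smallest: 125, 104 bp.

125, 104 bp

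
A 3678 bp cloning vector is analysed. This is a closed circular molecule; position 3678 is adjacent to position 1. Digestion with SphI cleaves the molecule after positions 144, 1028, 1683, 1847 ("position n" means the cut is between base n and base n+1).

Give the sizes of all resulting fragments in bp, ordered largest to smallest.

Circular molecule, 4 cuts → 4 fragments:
  1028 − 144 = 884 bp
  1683 − 1028 = 655 bp
  1847 − 1683 = 164 bp
  wrap: 3678 − 1847 + 144 = 1975 bp
Sorted largest to smallest: 1975, 884, 655, 164 bp.

1975, 884, 655, 164 bp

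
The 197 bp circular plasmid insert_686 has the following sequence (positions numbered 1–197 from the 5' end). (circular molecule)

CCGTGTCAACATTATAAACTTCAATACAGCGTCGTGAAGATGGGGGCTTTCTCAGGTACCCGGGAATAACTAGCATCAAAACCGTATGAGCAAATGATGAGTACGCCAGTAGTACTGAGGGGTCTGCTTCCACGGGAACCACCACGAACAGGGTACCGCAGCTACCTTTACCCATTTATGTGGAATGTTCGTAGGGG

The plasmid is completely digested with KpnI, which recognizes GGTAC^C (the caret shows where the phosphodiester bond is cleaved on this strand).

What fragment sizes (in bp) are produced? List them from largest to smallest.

100, 97 bp

KpnI sites (GGTACC) start at positions 55, 152.
KpnI cuts after base 5 of each site (before the last base), so after positions 59, 156.
Circular molecule, 2 cuts → 2 fragments:
  60–156 → 97 bp
  157–197 then 1–59 → 41 + 59 = 100 bp
Sorted largest to smallest: 100, 97 bp.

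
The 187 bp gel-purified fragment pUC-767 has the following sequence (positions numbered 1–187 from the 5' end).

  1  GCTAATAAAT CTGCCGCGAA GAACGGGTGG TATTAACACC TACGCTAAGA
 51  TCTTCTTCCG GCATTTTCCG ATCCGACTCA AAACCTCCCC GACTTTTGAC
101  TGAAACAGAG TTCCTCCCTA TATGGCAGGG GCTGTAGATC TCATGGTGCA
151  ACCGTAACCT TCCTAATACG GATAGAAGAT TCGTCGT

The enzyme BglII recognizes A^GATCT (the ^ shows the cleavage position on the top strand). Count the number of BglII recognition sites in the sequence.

2

AGATCT occurs starting at positions 48, 136.
BglII cuts at 2 sites.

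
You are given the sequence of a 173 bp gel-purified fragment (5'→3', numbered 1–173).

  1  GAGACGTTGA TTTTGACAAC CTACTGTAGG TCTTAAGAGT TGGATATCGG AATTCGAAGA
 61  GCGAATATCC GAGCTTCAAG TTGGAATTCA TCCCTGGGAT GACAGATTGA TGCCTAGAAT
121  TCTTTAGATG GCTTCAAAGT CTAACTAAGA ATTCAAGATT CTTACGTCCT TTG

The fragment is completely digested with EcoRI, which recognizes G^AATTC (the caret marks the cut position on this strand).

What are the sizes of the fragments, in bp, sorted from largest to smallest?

EcoRI sites (GAATTC) start at positions 50, 84, 117, 149.
EcoRI cuts after the first base of each site, so after positions 50, 84, 117, 149.
Linear molecule, 4 cuts → 5 fragments:
  1–50 → 50 bp
  51–84 → 34 bp
  85–117 → 33 bp
  118–149 → 32 bp
  150–173 → 24 bp
Sorted largest to smallest: 50, 34, 33, 32, 24 bp.

50, 34, 33, 32, 24 bp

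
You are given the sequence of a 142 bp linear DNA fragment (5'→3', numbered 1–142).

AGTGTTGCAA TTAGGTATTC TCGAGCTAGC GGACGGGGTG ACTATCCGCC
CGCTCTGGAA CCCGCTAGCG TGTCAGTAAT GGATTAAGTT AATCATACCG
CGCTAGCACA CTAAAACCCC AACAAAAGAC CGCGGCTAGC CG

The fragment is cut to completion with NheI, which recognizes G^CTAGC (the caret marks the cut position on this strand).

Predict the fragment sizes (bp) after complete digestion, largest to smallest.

NheI sites (GCTAGC) start at positions 25, 64, 102, 135.
NheI cuts after the first base of each site, so after positions 25, 64, 102, 135.
Linear molecule, 4 cuts → 5 fragments:
  1–25 → 25 bp
  26–64 → 39 bp
  65–102 → 38 bp
  103–135 → 33 bp
  136–142 → 7 bp
Sorted largest to smallest: 39, 38, 33, 25, 7 bp.

39, 38, 33, 25, 7 bp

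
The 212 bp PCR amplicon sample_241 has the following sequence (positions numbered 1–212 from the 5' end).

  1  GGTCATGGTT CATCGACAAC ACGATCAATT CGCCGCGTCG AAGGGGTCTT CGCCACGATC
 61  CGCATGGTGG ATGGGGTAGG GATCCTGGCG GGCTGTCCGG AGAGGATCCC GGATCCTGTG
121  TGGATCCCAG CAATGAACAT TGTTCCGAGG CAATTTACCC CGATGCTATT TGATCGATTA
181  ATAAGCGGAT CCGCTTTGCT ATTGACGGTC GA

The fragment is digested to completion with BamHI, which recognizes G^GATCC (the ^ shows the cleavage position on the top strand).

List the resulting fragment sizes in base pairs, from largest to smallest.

BamHI sites (GGATCC) start at positions 80, 104, 111, 122, 187.
BamHI cuts after the first base of each site, so after positions 80, 104, 111, 122, 187.
Linear molecule, 5 cuts → 6 fragments:
  1–80 → 80 bp
  81–104 → 24 bp
  105–111 → 7 bp
  112–122 → 11 bp
  123–187 → 65 bp
  188–212 → 25 bp
Sorted largest to smallest: 80, 65, 25, 24, 11, 7 bp.

80, 65, 25, 24, 11, 7 bp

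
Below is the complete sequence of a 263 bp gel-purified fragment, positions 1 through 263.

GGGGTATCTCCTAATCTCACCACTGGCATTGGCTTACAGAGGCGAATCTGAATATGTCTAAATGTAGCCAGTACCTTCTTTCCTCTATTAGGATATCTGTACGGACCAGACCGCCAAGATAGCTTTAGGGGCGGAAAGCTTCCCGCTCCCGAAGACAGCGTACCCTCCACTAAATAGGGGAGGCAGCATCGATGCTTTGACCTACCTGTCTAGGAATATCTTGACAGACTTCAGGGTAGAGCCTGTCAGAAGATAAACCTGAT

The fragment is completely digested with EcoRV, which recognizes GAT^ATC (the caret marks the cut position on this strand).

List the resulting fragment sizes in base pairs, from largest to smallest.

The EcoRV site (GATATC) starts at position 92.
EcoRV cuts after base 3 of each site, so after position 94.
Linear molecule, 1 cut → 2 fragments:
  1–94 → 94 bp
  95–263 → 169 bp
Sorted largest to smallest: 169, 94 bp.

169, 94 bp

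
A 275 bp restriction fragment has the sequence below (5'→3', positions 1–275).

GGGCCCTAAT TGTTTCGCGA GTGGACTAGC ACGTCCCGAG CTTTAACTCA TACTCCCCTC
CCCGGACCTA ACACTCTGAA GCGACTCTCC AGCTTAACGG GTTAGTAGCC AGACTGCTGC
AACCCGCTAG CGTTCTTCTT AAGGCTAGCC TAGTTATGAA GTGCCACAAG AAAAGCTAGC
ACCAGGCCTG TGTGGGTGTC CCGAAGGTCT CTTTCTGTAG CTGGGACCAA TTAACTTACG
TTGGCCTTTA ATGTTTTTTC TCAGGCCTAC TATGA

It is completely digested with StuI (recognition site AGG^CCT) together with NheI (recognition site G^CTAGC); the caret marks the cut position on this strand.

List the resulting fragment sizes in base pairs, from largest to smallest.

StuI sites (AGGCCT) start at positions 184, 263.
StuI cuts after base 3 of each site, so after positions 186, 265.
NheI sites (GCTAGC) start at positions 126, 144, 175.
NheI cuts after the first base of each site, so after positions 126, 144, 175.
Combined cut positions: 126, 144, 175, 186, 265.
Linear molecule, 5 cuts → 6 fragments:
  1–126 → 126 bp
  127–144 → 18 bp
  145–175 → 31 bp
  176–186 → 11 bp
  187–265 → 79 bp
  266–275 → 10 bp
Sorted largest to smallest: 126, 79, 31, 18, 11, 10 bp.

126, 79, 31, 18, 11, 10 bp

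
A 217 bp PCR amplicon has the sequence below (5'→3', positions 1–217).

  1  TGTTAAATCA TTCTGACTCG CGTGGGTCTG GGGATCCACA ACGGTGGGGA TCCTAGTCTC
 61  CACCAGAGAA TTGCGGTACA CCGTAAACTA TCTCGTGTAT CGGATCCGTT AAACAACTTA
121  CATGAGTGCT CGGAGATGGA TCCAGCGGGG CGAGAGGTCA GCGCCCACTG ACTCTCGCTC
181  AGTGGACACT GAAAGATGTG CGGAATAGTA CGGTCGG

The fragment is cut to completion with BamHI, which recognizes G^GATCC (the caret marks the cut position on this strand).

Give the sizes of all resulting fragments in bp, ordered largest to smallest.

79, 54, 36, 32, 16 bp

BamHI sites (GGATCC) start at positions 32, 48, 102, 138.
BamHI cuts after the first base of each site, so after positions 32, 48, 102, 138.
Linear molecule, 4 cuts → 5 fragments:
  1–32 → 32 bp
  33–48 → 16 bp
  49–102 → 54 bp
  103–138 → 36 bp
  139–217 → 79 bp
Sorted largest to smallest: 79, 54, 36, 32, 16 bp.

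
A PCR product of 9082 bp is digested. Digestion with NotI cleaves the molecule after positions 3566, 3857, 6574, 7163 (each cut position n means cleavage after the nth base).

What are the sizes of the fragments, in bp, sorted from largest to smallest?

3566, 2717, 1919, 589, 291 bp

Linear molecule, 4 cuts → 5 fragments:
  3566 − 0 = 3566 bp
  3857 − 3566 = 291 bp
  6574 − 3857 = 2717 bp
  7163 − 6574 = 589 bp
  9082 − 7163 = 1919 bp
Sorted largest to smallest: 3566, 2717, 1919, 589, 291 bp.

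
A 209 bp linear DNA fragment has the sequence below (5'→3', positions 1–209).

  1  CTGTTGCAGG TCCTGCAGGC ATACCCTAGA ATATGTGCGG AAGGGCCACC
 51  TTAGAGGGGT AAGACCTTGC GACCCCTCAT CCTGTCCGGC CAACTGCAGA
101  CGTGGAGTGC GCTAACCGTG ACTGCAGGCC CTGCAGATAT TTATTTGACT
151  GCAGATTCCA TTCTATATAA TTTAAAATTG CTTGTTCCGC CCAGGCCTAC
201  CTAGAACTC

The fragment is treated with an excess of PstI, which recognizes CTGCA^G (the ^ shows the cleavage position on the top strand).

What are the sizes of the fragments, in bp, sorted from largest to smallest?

PstI sites (CTGCAG) start at positions 13, 94, 122, 131, 149.
PstI cuts after base 5 of each site (before the last base), so after positions 17, 98, 126, 135, 153.
Linear molecule, 5 cuts → 6 fragments:
  1–17 → 17 bp
  18–98 → 81 bp
  99–126 → 28 bp
  127–135 → 9 bp
  136–153 → 18 bp
  154–209 → 56 bp
Sorted largest to smallest: 81, 56, 28, 18, 17, 9 bp.

81, 56, 28, 18, 17, 9 bp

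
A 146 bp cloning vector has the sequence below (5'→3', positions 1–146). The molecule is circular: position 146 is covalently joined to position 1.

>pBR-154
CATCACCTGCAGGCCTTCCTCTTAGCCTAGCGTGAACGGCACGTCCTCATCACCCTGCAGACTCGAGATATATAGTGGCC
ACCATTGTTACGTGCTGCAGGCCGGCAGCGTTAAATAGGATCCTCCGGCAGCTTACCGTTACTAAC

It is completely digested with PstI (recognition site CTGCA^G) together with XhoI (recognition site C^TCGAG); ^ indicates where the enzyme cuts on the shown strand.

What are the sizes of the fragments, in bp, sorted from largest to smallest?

58, 48, 37, 3 bp

PstI sites (CTGCAG) start at positions 7, 55, 95.
PstI cuts after base 5 of each site (before the last base), so after positions 11, 59, 99.
The XhoI site (CTCGAG) starts at position 62.
XhoI cuts after the first base of each site, so after position 62.
Combined cut positions: 11, 59, 62, 99.
Circular molecule, 4 cuts → 4 fragments:
  12–59 → 48 bp
  60–62 → 3 bp
  63–99 → 37 bp
  100–146 then 1–11 → 47 + 11 = 58 bp
Sorted largest to smallest: 58, 48, 37, 3 bp.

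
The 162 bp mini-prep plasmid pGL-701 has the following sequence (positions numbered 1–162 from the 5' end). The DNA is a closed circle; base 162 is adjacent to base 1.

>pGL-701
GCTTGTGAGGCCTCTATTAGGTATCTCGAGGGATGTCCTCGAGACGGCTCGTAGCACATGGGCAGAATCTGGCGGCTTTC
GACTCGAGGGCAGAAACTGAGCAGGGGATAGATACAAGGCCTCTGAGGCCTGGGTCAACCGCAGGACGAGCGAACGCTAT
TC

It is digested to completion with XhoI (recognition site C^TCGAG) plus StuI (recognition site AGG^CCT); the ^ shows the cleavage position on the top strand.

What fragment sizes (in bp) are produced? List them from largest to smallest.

XhoI sites (CTCGAG) start at positions 25, 38, 83.
XhoI cuts after the first base of each site, so after positions 25, 38, 83.
StuI sites (AGGCCT) start at positions 8, 117, 126.
StuI cuts after base 3 of each site, so after positions 10, 119, 128.
Combined cut positions: 10, 25, 38, 83, 119, 128.
Circular molecule, 6 cuts → 6 fragments:
  11–25 → 15 bp
  26–38 → 13 bp
  39–83 → 45 bp
  84–119 → 36 bp
  120–128 → 9 bp
  129–162 then 1–10 → 34 + 10 = 44 bp
Sorted largest to smallest: 45, 44, 36, 15, 13, 9 bp.

45, 44, 36, 15, 13, 9 bp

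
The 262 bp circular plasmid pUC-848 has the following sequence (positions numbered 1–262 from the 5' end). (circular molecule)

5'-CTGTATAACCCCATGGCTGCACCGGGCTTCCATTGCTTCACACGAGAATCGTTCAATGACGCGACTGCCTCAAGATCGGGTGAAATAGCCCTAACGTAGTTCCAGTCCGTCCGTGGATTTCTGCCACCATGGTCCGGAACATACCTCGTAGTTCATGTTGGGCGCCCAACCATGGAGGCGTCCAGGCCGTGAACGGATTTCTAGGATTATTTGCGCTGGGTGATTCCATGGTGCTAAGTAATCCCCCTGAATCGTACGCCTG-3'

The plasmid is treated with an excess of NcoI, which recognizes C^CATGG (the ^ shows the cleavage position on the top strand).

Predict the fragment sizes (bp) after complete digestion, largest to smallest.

NcoI sites (CCATGG) start at positions 11, 127, 170, 226.
NcoI cuts after the first base of each site, so after positions 11, 127, 170, 226.
Circular molecule, 4 cuts → 4 fragments:
  12–127 → 116 bp
  128–170 → 43 bp
  171–226 → 56 bp
  227–262 then 1–11 → 36 + 11 = 47 bp
Sorted largest to smallest: 116, 56, 47, 43 bp.

116, 56, 47, 43 bp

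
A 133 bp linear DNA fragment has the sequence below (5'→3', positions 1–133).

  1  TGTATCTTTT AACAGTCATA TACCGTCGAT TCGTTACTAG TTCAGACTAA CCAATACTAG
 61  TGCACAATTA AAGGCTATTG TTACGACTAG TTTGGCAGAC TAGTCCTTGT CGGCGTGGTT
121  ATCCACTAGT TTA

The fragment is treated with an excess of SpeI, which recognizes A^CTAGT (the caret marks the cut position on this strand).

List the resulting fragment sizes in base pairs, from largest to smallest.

SpeI sites (ACTAGT) start at positions 36, 56, 86, 99, 125.
SpeI cuts after the first base of each site, so after positions 36, 56, 86, 99, 125.
Linear molecule, 5 cuts → 6 fragments:
  1–36 → 36 bp
  37–56 → 20 bp
  57–86 → 30 bp
  87–99 → 13 bp
  100–125 → 26 bp
  126–133 → 8 bp
Sorted largest to smallest: 36, 30, 26, 20, 13, 8 bp.

36, 30, 26, 20, 13, 8 bp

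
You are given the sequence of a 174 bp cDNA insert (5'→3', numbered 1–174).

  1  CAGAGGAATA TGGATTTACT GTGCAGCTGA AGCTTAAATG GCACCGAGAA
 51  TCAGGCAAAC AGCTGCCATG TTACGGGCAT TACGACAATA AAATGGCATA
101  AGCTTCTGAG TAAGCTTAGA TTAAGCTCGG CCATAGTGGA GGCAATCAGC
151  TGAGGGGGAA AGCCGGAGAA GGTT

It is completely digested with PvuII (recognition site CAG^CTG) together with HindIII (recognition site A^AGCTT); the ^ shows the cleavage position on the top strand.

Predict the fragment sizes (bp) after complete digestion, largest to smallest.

38, 37, 32, 26, 25, 12, 4 bp

PvuII sites (CAGCTG) start at positions 24, 60, 147.
PvuII cuts after base 3 of each site, so after positions 26, 62, 149.
HindIII sites (AAGCTT) start at positions 30, 100, 112.
HindIII cuts after the first base of each site, so after positions 30, 100, 112.
Combined cut positions: 26, 30, 62, 100, 112, 149.
Linear molecule, 6 cuts → 7 fragments:
  1–26 → 26 bp
  27–30 → 4 bp
  31–62 → 32 bp
  63–100 → 38 bp
  101–112 → 12 bp
  113–149 → 37 bp
  150–174 → 25 bp
Sorted largest to smallest: 38, 37, 32, 26, 25, 12, 4 bp.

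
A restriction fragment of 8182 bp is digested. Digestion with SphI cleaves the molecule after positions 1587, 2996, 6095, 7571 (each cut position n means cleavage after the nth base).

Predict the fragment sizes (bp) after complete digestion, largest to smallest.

Linear molecule, 4 cuts → 5 fragments:
  1587 − 0 = 1587 bp
  2996 − 1587 = 1409 bp
  6095 − 2996 = 3099 bp
  7571 − 6095 = 1476 bp
  8182 − 7571 = 611 bp
Sorted largest to smallest: 3099, 1587, 1476, 1409, 611 bp.

3099, 1587, 1476, 1409, 611 bp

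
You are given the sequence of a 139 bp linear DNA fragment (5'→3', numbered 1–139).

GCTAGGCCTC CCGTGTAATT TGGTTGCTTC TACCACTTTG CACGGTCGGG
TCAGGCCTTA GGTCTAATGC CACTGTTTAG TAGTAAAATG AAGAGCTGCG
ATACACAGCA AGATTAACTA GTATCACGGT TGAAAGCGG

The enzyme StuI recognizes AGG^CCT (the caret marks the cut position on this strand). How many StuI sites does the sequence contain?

AGGCCT occurs starting at positions 4, 53.
StuI cuts at 2 sites.

2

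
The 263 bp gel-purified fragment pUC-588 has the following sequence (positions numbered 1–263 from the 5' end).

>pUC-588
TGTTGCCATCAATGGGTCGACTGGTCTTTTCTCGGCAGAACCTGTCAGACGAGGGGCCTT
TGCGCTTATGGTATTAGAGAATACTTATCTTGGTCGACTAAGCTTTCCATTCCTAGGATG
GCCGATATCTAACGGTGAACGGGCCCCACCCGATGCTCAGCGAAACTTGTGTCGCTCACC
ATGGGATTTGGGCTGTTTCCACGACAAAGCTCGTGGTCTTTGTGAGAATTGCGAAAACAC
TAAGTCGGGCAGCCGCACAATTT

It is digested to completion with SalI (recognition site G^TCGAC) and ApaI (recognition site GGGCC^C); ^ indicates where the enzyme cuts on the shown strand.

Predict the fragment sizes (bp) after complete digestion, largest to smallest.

SalI sites (GTCGAC) start at positions 16, 93.
SalI cuts after the first base of each site, so after positions 16, 93.
The ApaI site (GGGCCC) starts at position 141.
ApaI cuts after base 5 of each site (before the last base), so after position 145.
Combined cut positions: 16, 93, 145.
Linear molecule, 3 cuts → 4 fragments:
  1–16 → 16 bp
  17–93 → 77 bp
  94–145 → 52 bp
  146–263 → 118 bp
Sorted largest to smallest: 118, 77, 52, 16 bp.

118, 77, 52, 16 bp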